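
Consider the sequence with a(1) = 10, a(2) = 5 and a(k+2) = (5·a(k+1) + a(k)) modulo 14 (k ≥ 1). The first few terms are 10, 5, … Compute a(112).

We have a(1) = 10; a(2) = 5; a(3) = 7; a(4) = 12; a(5) = 11; a(6) = 11; a(7) = 10; a(8) = 5.
The sequence repeats with period 6.
So a(112) = a(1 + ((112-1) mod 6)) = a(4) = 12.

12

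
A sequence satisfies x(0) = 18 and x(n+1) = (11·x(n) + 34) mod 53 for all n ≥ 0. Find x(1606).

34

x(0) = 18,  x(1) = 20,  x(2) = 42,  x(3) = 19,  x(4) = 31,  x(5) = 4,  x(6) = 25,  x(7) = 44,  x(8) = 41,  x(9) = 8,  x(10) = 16,  x(11) = 51,  x(12) = 12,  x(13) = 7,  x(14) = 5,  x(15) = 36,  x(16) = 6,  x(17) = 47,  x(18) = 21,  x(19) = 0,  x(20) = 34,  x(21) = 37,  x(22) = 17,  x(23) = 9,  x(24) = 27,  x(25) = 13,  x(26) = 18.
Since x(26) = x(0) = 18, the sequence is periodic with period 26.
(1606 - 0) mod 26 = 20, so x(1606) = x(20) = 34.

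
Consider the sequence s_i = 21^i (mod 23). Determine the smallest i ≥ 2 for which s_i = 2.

Computing terms: s_1 = 21,  s_2 = 4,  s_3 = 15,  s_4 = 16,  s_5 = 14,  s_6 = 18,  s_7 = 10,  s_8 = 3,  s_9 = 17,  s_{10} = 12,  s_{11} = 22,  s_{12} = 2,  s_{13} = 19,  s_{14} = 8,  s_{15} = 7,  s_{16} = 9,  s_{17} = 5,  s_{18} = 13,  s_{19} = 20,  s_{20} = 6,  s_{21} = 11,  s_{22} = 1,  s_{23} = 21.
Since s_{23} = s_1 = 21, the sequence is periodic with period 22.
The value 2 first appears (with i ≥ 2) at s_{12}.

12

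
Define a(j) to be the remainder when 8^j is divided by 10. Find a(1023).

Listing terms: a(0) = 1, a(1) = 8, a(2) = 4, a(3) = 2, a(4) = 6, a(5) = 8.
Since a(5) = a(1) = 8, the sequence is eventually periodic: after a pre-period of length 1 it cycles with period 4.
For j ≥ 1, a(j) depends only on (j - 1) mod 4. (1023 - 1) mod 4 = 2, so a(1023) = a(3) = 2.

2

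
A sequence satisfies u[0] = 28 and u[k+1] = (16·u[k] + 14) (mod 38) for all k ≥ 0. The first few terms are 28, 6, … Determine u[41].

16

Computing terms: u[0] = 28,  u[1] = 6,  u[2] = 34,  u[3] = 26,  u[4] = 12,  u[5] = 16,  u[6] = 4,  u[7] = 2,  u[8] = 8,  u[9] = 28.
The sequence repeats with period 9.
(41 - 0) mod 9 = 5, so u[41] = u[5] = 16.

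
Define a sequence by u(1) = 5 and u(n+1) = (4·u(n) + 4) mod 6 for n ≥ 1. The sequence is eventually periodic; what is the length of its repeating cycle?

Computing terms: u(1) = 5, u(2) = 0, u(3) = 4, u(4) = 2, u(5) = 0.
Since u(5) = u(2) = 0, the sequence is eventually periodic: after a pre-period of length 1 it cycles with period 3.

3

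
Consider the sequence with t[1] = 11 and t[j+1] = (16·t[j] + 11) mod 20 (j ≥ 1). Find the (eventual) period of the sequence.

Computing terms: t[1] = 11,  t[2] = 7,  t[3] = 3,  t[4] = 19,  t[5] = 15,  t[6] = 11.
Since t[6] = t[1] = 11, the sequence is periodic with period 5.

5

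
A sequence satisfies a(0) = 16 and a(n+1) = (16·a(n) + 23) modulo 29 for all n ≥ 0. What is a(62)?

5

We have a(0) = 16, a(1) = 18, a(2) = 21, a(3) = 11, a(4) = 25, a(5) = 17, a(6) = 5, a(7) = 16.
The sequence repeats with period 7.
So a(62) = a(0 + ((62-0) mod 7)) = a(6) = 5.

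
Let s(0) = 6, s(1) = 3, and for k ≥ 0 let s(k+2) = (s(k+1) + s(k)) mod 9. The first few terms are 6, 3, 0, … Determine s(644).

Listing terms: s(0) = 6,  s(1) = 3,  s(2) = 0,  s(3) = 3,  s(4) = 3,  s(5) = 6,  s(6) = 0,  s(7) = 6,  s(8) = 6,  s(9) = 3.
The sequence repeats with period 8.
(644 - 0) mod 8 = 4, so s(644) = s(4) = 3.

3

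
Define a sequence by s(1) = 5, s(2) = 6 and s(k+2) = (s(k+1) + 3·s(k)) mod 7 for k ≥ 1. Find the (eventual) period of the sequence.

Listing terms: s(1) = 5; s(2) = 6; s(3) = 0; s(4) = 4; s(5) = 4; s(6) = 2; s(7) = 0; s(8) = 6; s(9) = 6; s(10) = 3; s(11) = 0; s(12) = 2; s(13) = 2; s(14) = 1; s(15) = 0; s(16) = 3; s(17) = 3; s(18) = 5; s(19) = 0; s(20) = 1; s(21) = 1; s(22) = 4; s(23) = 0; s(24) = 5; s(25) = 5; s(26) = 6.
Since (s(25), s(26)) = (s(1), s(2)) = (5, 6) (two consecutive terms determine the rest), the sequence is periodic with period 24.

24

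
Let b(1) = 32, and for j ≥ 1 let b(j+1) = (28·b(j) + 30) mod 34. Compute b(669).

Listing terms: b(1) = 32; b(2) = 8; b(3) = 16; b(4) = 2; b(5) = 18; b(6) = 24; b(7) = 22; b(8) = 0; b(9) = 30; b(10) = 20; b(11) = 12; b(12) = 26; b(13) = 10; b(14) = 4; b(15) = 6; b(16) = 28; b(17) = 32.
Since b(17) = b(1) = 32, the sequence is periodic with period 16.
So b(669) = b(1 + ((669-1) mod 16)) = b(13) = 10.

10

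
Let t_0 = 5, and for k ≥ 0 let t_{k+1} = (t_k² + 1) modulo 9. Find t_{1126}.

We have t_0 = 5; t_1 = 8; t_2 = 2; t_3 = 5.
The sequence repeats with period 3.
(1126 - 0) mod 3 = 1, so t_{1126} = t_1 = 8.

8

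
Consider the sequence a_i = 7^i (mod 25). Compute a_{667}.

Listing terms: a_1 = 7,  a_2 = 24,  a_3 = 18,  a_4 = 1,  a_5 = 7.
The sequence repeats with period 4.
(667 - 1) mod 4 = 2, so a_{667} = a_3 = 18.

18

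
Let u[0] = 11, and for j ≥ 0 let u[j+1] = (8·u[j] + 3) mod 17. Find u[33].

6

u[0] = 11, u[1] = 6, u[2] = 0, u[3] = 3, u[4] = 10, u[5] = 15, u[6] = 4, u[7] = 1, u[8] = 11.
Since u[8] = u[0] = 11, the sequence is periodic with period 8.
So u[33] = u[0 + ((33-0) mod 8)] = u[1] = 6.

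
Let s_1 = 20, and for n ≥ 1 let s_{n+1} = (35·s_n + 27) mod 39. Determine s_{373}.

20

We have s_1 = 20, s_2 = 25, s_3 = 5, s_4 = 7, s_5 = 38, s_6 = 31, s_7 = 20.
Since s_7 = s_1 = 20, the sequence is periodic with period 6.
So s_{373} = s_{1 + ((373-1) mod 6)} = s_1 = 20.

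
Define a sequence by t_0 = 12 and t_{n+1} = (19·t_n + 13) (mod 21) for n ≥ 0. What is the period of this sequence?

Computing terms: t_0 = 12, t_1 = 10, t_2 = 14, t_3 = 6, t_4 = 1, t_5 = 11, t_6 = 12.
The sequence repeats with period 6.

6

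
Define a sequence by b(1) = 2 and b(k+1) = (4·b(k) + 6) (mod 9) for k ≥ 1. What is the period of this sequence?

3

We have b(1) = 2, b(2) = 5, b(3) = 8, b(4) = 2.
Since b(4) = b(1) = 2, the sequence is periodic with period 3.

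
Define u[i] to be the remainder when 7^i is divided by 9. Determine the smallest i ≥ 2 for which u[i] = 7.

We have u[1] = 7; u[2] = 4; u[3] = 1; u[4] = 7.
Since u[4] = u[1] = 7, the sequence is periodic with period 3.
The value 7 next appears (with i ≥ 2) at u[4].

4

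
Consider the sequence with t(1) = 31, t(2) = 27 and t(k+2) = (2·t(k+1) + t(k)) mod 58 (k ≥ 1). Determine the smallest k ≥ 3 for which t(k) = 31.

Listing terms: t(1) = 31,  t(2) = 27,  t(3) = 27,  t(4) = 23,  t(5) = 15,  t(6) = 53,  t(7) = 5,  t(8) = 5,  t(9) = 15,  t(10) = 35,  t(11) = 27,  t(12) = 31,  t(13) = 31,  t(14) = 35,  t(15) = 43,  t(16) = 5,  t(17) = 53,  t(18) = 53,  t(19) = 43,  t(20) = 23,  t(21) = 31,  t(22) = 27.
The sequence repeats with period 20.
The value 31 first appears (with k ≥ 3) at t(12).

12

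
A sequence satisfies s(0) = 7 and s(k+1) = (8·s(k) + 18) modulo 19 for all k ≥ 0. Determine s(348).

7

We have s(0) = 7,  s(1) = 17,  s(2) = 2,  s(3) = 15,  s(4) = 5,  s(5) = 1,  s(6) = 7.
The sequence repeats with period 6.
So s(348) = s(0 + ((348-0) mod 6)) = s(0) = 7.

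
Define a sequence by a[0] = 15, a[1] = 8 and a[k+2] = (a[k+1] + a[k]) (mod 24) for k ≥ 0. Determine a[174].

Listing terms: a[0] = 15; a[1] = 8; a[2] = 23; a[3] = 7; a[4] = 6; a[5] = 13; a[6] = 19; a[7] = 8; a[8] = 3; a[9] = 11; a[10] = 14; a[11] = 1; a[12] = 15; a[13] = 16; a[14] = 7; a[15] = 23; a[16] = 6; a[17] = 5; a[18] = 11; a[19] = 16; a[20] = 3; a[21] = 19; a[22] = 22; a[23] = 17; a[24] = 15; a[25] = 8.
The sequence repeats with period 24.
So a[174] = a[0 + ((174-0) mod 24)] = a[6] = 19.

19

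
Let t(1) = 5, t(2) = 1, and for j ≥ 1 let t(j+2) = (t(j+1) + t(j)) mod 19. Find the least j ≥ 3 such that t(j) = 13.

5

Computing terms: t(1) = 5; t(2) = 1; t(3) = 6; t(4) = 7; t(5) = 13; t(6) = 1; t(7) = 14; t(8) = 15; t(9) = 10; t(10) = 6; t(11) = 16; t(12) = 3; t(13) = 0; t(14) = 3; t(15) = 3; t(16) = 6; t(17) = 9; t(18) = 15; t(19) = 5; t(20) = 1.
Since (t(19), t(20)) = (t(1), t(2)) = (5, 1) (two consecutive terms determine the rest), the sequence is periodic with period 18.
The value 13 first appears (with j ≥ 3) at t(5).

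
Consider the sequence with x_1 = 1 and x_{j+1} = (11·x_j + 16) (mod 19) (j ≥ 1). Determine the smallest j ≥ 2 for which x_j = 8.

2

x_1 = 1, x_2 = 8, x_3 = 9, x_4 = 1.
Since x_4 = x_1 = 1, the sequence is periodic with period 3.
The value 8 first appears (with j ≥ 2) at x_2.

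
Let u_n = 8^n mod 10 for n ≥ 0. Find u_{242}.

4

Listing terms: u_0 = 1, u_1 = 8, u_2 = 4, u_3 = 2, u_4 = 6, u_5 = 8.
Since u_5 = u_1 = 8, the sequence is eventually periodic: after a pre-period of length 1 it cycles with period 4.
For n ≥ 1, u_n depends only on (n - 1) mod 4. (242 - 1) mod 4 = 1, so u_{242} = u_2 = 4.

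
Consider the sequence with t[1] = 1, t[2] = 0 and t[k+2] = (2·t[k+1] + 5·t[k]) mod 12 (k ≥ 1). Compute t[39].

We have t[1] = 1,  t[2] = 0,  t[3] = 5,  t[4] = 10,  t[5] = 9,  t[6] = 8,  t[7] = 1,  t[8] = 6,  t[9] = 5,  t[10] = 4,  t[11] = 9,  t[12] = 2,  t[13] = 1,  t[14] = 0.
The sequence repeats with period 12.
(39 - 1) mod 12 = 2, so t[39] = t[3] = 5.

5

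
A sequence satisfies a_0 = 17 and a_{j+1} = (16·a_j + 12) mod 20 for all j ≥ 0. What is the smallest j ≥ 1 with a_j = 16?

2

Listing terms: a_0 = 17, a_1 = 4, a_2 = 16, a_3 = 8, a_4 = 0, a_5 = 12, a_6 = 4.
Since a_6 = a_1 = 4, the sequence is eventually periodic: after a pre-period of length 1 it cycles with period 5.
The value 16 first appears (with j ≥ 1) at a_2.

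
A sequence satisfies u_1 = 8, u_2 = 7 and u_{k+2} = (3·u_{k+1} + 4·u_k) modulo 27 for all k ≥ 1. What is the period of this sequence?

6

Listing terms: u_1 = 8; u_2 = 7; u_3 = 26; u_4 = 25; u_5 = 17; u_6 = 16; u_7 = 8; u_8 = 7.
The sequence repeats with period 6.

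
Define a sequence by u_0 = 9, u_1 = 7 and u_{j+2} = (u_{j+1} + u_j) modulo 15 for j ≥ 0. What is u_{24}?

Computing terms: u_0 = 9,  u_1 = 7,  u_2 = 1,  u_3 = 8,  u_4 = 9,  u_5 = 2,  u_6 = 11,  u_7 = 13,  u_8 = 9,  u_9 = 7.
The sequence repeats with period 8.
(24 - 0) mod 8 = 0, so u_{24} = u_0 = 9.

9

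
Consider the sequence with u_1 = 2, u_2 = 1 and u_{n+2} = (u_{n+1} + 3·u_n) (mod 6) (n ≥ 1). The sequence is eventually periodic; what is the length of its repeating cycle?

u_1 = 2,  u_2 = 1,  u_3 = 1,  u_4 = 4,  u_5 = 1,  u_6 = 1.
Since (u_5, u_6) = (u_2, u_3) = (1, 1) (two consecutive terms determine the rest), the sequence is eventually periodic: after a pre-period of length 1 it cycles with period 3.

3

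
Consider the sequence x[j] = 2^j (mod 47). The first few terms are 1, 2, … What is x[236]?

17

x[0] = 1; x[1] = 2; x[2] = 4; x[3] = 8; x[4] = 16; x[5] = 32; x[6] = 17; x[7] = 34; x[8] = 21; x[9] = 42; x[10] = 37; x[11] = 27; x[12] = 7; x[13] = 14; x[14] = 28; x[15] = 9; x[16] = 18; x[17] = 36; x[18] = 25; x[19] = 3; x[20] = 6; x[21] = 12; x[22] = 24; x[23] = 1.
The sequence repeats with period 23.
So x[236] = x[0 + ((236-0) mod 23)] = x[6] = 17.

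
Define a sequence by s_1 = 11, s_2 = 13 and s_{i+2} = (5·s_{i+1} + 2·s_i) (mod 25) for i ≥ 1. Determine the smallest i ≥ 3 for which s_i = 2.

We have s_1 = 11; s_2 = 13; s_3 = 12; s_4 = 11; s_5 = 4; s_6 = 17; s_7 = 18; s_8 = 24; s_9 = 6; s_{10} = 3; s_{11} = 2; s_{12} = 16; s_{13} = 9; s_{14} = 2; s_{15} = 3; s_{16} = 19; s_{17} = 1; s_{18} = 18; s_{19} = 17; s_{20} = 21; s_{21} = 14; s_{22} = 12; s_{23} = 13; s_{24} = 14; s_{25} = 21; s_{26} = 8; s_{27} = 7; s_{28} = 1; s_{29} = 19; s_{30} = 22; s_{31} = 23; s_{32} = 9; s_{33} = 16; s_{34} = 23; s_{35} = 22; s_{36} = 6; s_{37} = 24; s_{38} = 7; s_{39} = 8; s_{40} = 4; s_{41} = 11; s_{42} = 13.
Since (s_{41}, s_{42}) = (s_1, s_2) = (11, 13) (two consecutive terms determine the rest), the sequence is periodic with period 40.
The value 2 first appears (with i ≥ 3) at s_{11}.

11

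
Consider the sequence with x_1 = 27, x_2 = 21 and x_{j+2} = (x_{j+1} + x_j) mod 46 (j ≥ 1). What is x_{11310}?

x_1 = 27, x_2 = 21, x_3 = 2, x_4 = 23, x_5 = 25, x_6 = 2, x_7 = 27, x_8 = 29, x_9 = 10, x_{10} = 39, x_{11} = 3, x_{12} = 42, x_{13} = 45, x_{14} = 41, x_{15} = 40, x_{16} = 35, x_{17} = 29, x_{18} = 18, x_{19} = 1, x_{20} = 19, x_{21} = 20, x_{22} = 39, x_{23} = 13, x_{24} = 6, x_{25} = 19, x_{26} = 25, x_{27} = 44, x_{28} = 23, x_{29} = 21, x_{30} = 44, x_{31} = 19, x_{32} = 17, x_{33} = 36, x_{34} = 7, x_{35} = 43, x_{36} = 4, x_{37} = 1, x_{38} = 5, x_{39} = 6, x_{40} = 11, x_{41} = 17, x_{42} = 28, x_{43} = 45, x_{44} = 27, x_{45} = 26, x_{46} = 7, x_{47} = 33, x_{48} = 40, x_{49} = 27, x_{50} = 21.
Since (x_{49}, x_{50}) = (x_1, x_2) = (27, 21) (two consecutive terms determine the rest), the sequence is periodic with period 48.
So x_{11310} = x_{1 + ((11310-1) mod 48)} = x_{30} = 44.

44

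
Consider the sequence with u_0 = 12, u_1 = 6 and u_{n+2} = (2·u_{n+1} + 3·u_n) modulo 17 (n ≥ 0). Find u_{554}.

1

We have u_0 = 12, u_1 = 6, u_2 = 14, u_3 = 12, u_4 = 15, u_5 = 15, u_6 = 7, u_7 = 8, u_8 = 3, u_9 = 13, u_{10} = 1, u_{11} = 7, u_{12} = 0, u_{13} = 4, u_{14} = 8, u_{15} = 11, u_{16} = 12, u_{17} = 6.
The sequence repeats with period 16.
So u_{554} = u_{0 + ((554-0) mod 16)} = u_{10} = 1.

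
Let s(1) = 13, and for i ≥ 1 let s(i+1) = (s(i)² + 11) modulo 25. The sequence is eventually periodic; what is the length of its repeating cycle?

We have s(1) = 13; s(2) = 5; s(3) = 11; s(4) = 7; s(5) = 10; s(6) = 11.
Since s(6) = s(3) = 11, the sequence is eventually periodic: after a pre-period of length 2 it cycles with period 3.

3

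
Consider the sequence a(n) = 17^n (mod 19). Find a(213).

7

We have a(1) = 17,  a(2) = 4,  a(3) = 11,  a(4) = 16,  a(5) = 6,  a(6) = 7,  a(7) = 5,  a(8) = 9,  a(9) = 1,  a(10) = 17.
Since a(10) = a(1) = 17, the sequence is periodic with period 9.
So a(213) = a(1 + ((213-1) mod 9)) = a(6) = 7.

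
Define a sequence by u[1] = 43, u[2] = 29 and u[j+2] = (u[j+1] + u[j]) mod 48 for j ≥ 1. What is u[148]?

5

u[1] = 43; u[2] = 29; u[3] = 24; u[4] = 5; u[5] = 29; u[6] = 34; u[7] = 15; u[8] = 1; u[9] = 16; u[10] = 17; u[11] = 33; u[12] = 2; u[13] = 35; u[14] = 37; u[15] = 24; u[16] = 13; u[17] = 37; u[18] = 2; u[19] = 39; u[20] = 41; u[21] = 32; u[22] = 25; u[23] = 9; u[24] = 34; u[25] = 43; u[26] = 29.
Since (u[25], u[26]) = (u[1], u[2]) = (43, 29) (two consecutive terms determine the rest), the sequence is periodic with period 24.
So u[148] = u[1 + ((148-1) mod 24)] = u[4] = 5.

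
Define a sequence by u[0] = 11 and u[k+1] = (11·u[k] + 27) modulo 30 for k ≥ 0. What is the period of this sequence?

Listing terms: u[0] = 11, u[1] = 28, u[2] = 5, u[3] = 22, u[4] = 29, u[5] = 16, u[6] = 23, u[7] = 10, u[8] = 17, u[9] = 4, u[10] = 11.
The sequence repeats with period 10.

10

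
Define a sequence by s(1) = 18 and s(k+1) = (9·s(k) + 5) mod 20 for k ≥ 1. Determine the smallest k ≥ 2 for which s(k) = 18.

s(1) = 18; s(2) = 7; s(3) = 8; s(4) = 17; s(5) = 18.
Since s(5) = s(1) = 18, the sequence is periodic with period 4.
The value 18 next appears (with k ≥ 2) at s(5).

5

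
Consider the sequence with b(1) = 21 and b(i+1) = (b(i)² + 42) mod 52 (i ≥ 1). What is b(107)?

We have b(1) = 21,  b(2) = 15,  b(3) = 7,  b(4) = 39,  b(5) = 3,  b(6) = 51,  b(7) = 43,  b(8) = 19,  b(9) = 39.
Since b(9) = b(4) = 39, the sequence is eventually periodic: after a pre-period of length 3 it cycles with period 5.
For i ≥ 4, b(i) depends only on (i - 4) mod 5. (107 - 4) mod 5 = 3, so b(107) = b(7) = 43.

43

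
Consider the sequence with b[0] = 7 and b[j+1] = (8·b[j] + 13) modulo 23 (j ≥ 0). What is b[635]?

We have b[0] = 7, b[1] = 0, b[2] = 13, b[3] = 2, b[4] = 6, b[5] = 15, b[6] = 18, b[7] = 19, b[8] = 4, b[9] = 22, b[10] = 5, b[11] = 7.
The sequence repeats with period 11.
(635 - 0) mod 11 = 8, so b[635] = b[8] = 4.

4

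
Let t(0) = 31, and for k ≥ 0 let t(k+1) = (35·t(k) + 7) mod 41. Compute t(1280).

31

We have t(0) = 31,  t(1) = 26,  t(2) = 15,  t(3) = 40,  t(4) = 13,  t(5) = 11,  t(6) = 23,  t(7) = 33,  t(8) = 14,  t(9) = 5,  t(10) = 18,  t(11) = 22,  t(12) = 39,  t(13) = 19,  t(14) = 16,  t(15) = 34,  t(16) = 8,  t(17) = 0,  t(18) = 7,  t(19) = 6,  t(20) = 12,  t(21) = 17,  t(22) = 28,  t(23) = 3,  t(24) = 30,  t(25) = 32,  t(26) = 20,  t(27) = 10,  t(28) = 29,  t(29) = 38,  t(30) = 25,  t(31) = 21,  t(32) = 4,  t(33) = 24,  t(34) = 27,  t(35) = 9,  t(36) = 35,  t(37) = 2,  t(38) = 36,  t(39) = 37,  t(40) = 31.
The sequence repeats with period 40.
So t(1280) = t(0 + ((1280-0) mod 40)) = t(0) = 31.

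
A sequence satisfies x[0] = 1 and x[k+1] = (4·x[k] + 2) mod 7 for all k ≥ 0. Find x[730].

Listing terms: x[0] = 1,  x[1] = 6,  x[2] = 5,  x[3] = 1.
The sequence repeats with period 3.
So x[730] = x[0 + ((730-0) mod 3)] = x[1] = 6.

6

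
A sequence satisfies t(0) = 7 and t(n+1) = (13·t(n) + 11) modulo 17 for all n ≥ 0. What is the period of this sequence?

We have t(0) = 7,  t(1) = 0,  t(2) = 11,  t(3) = 1,  t(4) = 7.
The sequence repeats with period 4.

4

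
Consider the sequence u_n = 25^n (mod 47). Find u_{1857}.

34

Computing terms: u_0 = 1; u_1 = 25; u_2 = 14; u_3 = 21; u_4 = 8; u_5 = 12; u_6 = 18; u_7 = 27; u_8 = 17; u_9 = 2; u_{10} = 3; u_{11} = 28; u_{12} = 42; u_{13} = 16; u_{14} = 24; u_{15} = 36; u_{16} = 7; u_{17} = 34; u_{18} = 4; u_{19} = 6; u_{20} = 9; u_{21} = 37; u_{22} = 32; u_{23} = 1.
Since u_{23} = u_0 = 1, the sequence is periodic with period 23.
(1857 - 0) mod 23 = 17, so u_{1857} = u_{17} = 34.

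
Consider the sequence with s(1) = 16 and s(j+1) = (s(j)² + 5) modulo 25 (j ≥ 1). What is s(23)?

1

Computing terms: s(1) = 16; s(2) = 11; s(3) = 1; s(4) = 6; s(5) = 16.
Since s(5) = s(1) = 16, the sequence is periodic with period 4.
(23 - 1) mod 4 = 2, so s(23) = s(3) = 1.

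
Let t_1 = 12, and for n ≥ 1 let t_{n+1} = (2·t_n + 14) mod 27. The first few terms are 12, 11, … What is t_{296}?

20

Listing terms: t_1 = 12,  t_2 = 11,  t_3 = 9,  t_4 = 5,  t_5 = 24,  t_6 = 8,  t_7 = 3,  t_8 = 20,  t_9 = 0,  t_{10} = 14,  t_{11} = 15,  t_{12} = 17,  t_{13} = 21,  t_{14} = 2,  t_{15} = 18,  t_{16} = 23,  t_{17} = 6,  t_{18} = 26,  t_{19} = 12.
The sequence repeats with period 18.
(296 - 1) mod 18 = 7, so t_{296} = t_8 = 20.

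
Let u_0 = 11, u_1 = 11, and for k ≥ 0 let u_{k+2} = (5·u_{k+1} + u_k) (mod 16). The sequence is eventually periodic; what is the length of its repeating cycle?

24

We have u_0 = 11, u_1 = 11, u_2 = 2, u_3 = 5, u_4 = 11, u_5 = 12, u_6 = 7, u_7 = 15, u_8 = 2, u_9 = 9, u_{10} = 15, u_{11} = 4, u_{12} = 3, u_{13} = 3, u_{14} = 2, u_{15} = 13, u_{16} = 3, u_{17} = 12, u_{18} = 15, u_{19} = 7, u_{20} = 2, u_{21} = 1, u_{22} = 7, u_{23} = 4, u_{24} = 11, u_{25} = 11.
The sequence repeats with period 24.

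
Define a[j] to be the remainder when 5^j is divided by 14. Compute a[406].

9

a[0] = 1, a[1] = 5, a[2] = 11, a[3] = 13, a[4] = 9, a[5] = 3, a[6] = 1.
The sequence repeats with period 6.
(406 - 0) mod 6 = 4, so a[406] = a[4] = 9.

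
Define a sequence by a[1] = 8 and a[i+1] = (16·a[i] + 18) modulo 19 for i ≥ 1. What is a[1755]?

16

a[1] = 8; a[2] = 13; a[3] = 17; a[4] = 5; a[5] = 3; a[6] = 9; a[7] = 10; a[8] = 7; a[9] = 16; a[10] = 8.
The sequence repeats with period 9.
(1755 - 1) mod 9 = 8, so a[1755] = a[9] = 16.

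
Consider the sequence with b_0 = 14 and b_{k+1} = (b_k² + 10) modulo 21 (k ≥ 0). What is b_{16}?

17

Computing terms: b_0 = 14; b_1 = 17; b_2 = 5; b_3 = 14.
The sequence repeats with period 3.
So b_{16} = b_{0 + ((16-0) mod 3)} = b_1 = 17.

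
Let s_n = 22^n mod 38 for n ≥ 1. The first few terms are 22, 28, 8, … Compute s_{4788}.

20

Computing terms: s_1 = 22, s_2 = 28, s_3 = 8, s_4 = 24, s_5 = 34, s_6 = 26, s_7 = 2, s_8 = 6, s_9 = 18, s_{10} = 16, s_{11} = 10, s_{12} = 30, s_{13} = 14, s_{14} = 4, s_{15} = 12, s_{16} = 36, s_{17} = 32, s_{18} = 20, s_{19} = 22.
Since s_{19} = s_1 = 22, the sequence is periodic with period 18.
(4788 - 1) mod 18 = 17, so s_{4788} = s_{18} = 20.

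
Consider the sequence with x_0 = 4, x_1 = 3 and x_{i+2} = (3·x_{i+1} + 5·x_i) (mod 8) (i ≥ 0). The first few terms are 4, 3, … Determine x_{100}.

3

Computing terms: x_0 = 4,  x_1 = 3,  x_2 = 5,  x_3 = 6,  x_4 = 3,  x_5 = 7,  x_6 = 4,  x_7 = 7,  x_8 = 1,  x_9 = 6,  x_{10} = 7,  x_{11} = 3,  x_{12} = 4,  x_{13} = 3.
The sequence repeats with period 12.
(100 - 0) mod 12 = 4, so x_{100} = x_4 = 3.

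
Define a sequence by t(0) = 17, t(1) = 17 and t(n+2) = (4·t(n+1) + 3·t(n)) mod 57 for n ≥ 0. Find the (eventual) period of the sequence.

Computing terms: t(0) = 17,  t(1) = 17,  t(2) = 5,  t(3) = 14,  t(4) = 14,  t(5) = 41,  t(6) = 35,  t(7) = 35,  t(8) = 17,  t(9) = 2,  t(10) = 2,  t(11) = 14,  t(12) = 5,  t(13) = 5,  t(14) = 35,  t(15) = 41,  t(16) = 41,  t(17) = 2,  t(18) = 17,  t(19) = 17.
The sequence repeats with period 18.

18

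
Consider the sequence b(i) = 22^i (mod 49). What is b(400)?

We have b(1) = 22, b(2) = 43, b(3) = 15, b(4) = 36, b(5) = 8, b(6) = 29, b(7) = 1, b(8) = 22.
The sequence repeats with period 7.
So b(400) = b(1 + ((400-1) mod 7)) = b(1) = 22.

22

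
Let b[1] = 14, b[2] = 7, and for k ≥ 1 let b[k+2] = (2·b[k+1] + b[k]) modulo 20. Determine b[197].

b[1] = 14, b[2] = 7, b[3] = 8, b[4] = 3, b[5] = 14, b[6] = 11, b[7] = 16, b[8] = 3, b[9] = 2, b[10] = 7, b[11] = 16, b[12] = 19, b[13] = 14, b[14] = 7.
The sequence repeats with period 12.
(197 - 1) mod 12 = 4, so b[197] = b[5] = 14.

14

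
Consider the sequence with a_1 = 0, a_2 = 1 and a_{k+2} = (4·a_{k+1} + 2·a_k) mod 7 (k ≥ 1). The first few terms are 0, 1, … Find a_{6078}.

1

We have a_1 = 0,  a_2 = 1,  a_3 = 4,  a_4 = 4,  a_5 = 3,  a_6 = 6,  a_7 = 2,  a_8 = 6,  a_9 = 0,  a_{10} = 5,  a_{11} = 6,  a_{12} = 6,  a_{13} = 1,  a_{14} = 2,  a_{15} = 3,  a_{16} = 2,  a_{17} = 0,  a_{18} = 4,  a_{19} = 2,  a_{20} = 2,  a_{21} = 5,  a_{22} = 3,  a_{23} = 1,  a_{24} = 3,  a_{25} = 0,  a_{26} = 6,  a_{27} = 3,  a_{28} = 3,  a_{29} = 4,  a_{30} = 1,  a_{31} = 5,  a_{32} = 1,  a_{33} = 0,  a_{34} = 2,  a_{35} = 1,  a_{36} = 1,  a_{37} = 6,  a_{38} = 5,  a_{39} = 4,  a_{40} = 5,  a_{41} = 0,  a_{42} = 3,  a_{43} = 5,  a_{44} = 5,  a_{45} = 2,  a_{46} = 4,  a_{47} = 6,  a_{48} = 4,  a_{49} = 0,  a_{50} = 1.
Since (a_{49}, a_{50}) = (a_1, a_2) = (0, 1) (two consecutive terms determine the rest), the sequence is periodic with period 48.
(6078 - 1) mod 48 = 29, so a_{6078} = a_{30} = 1.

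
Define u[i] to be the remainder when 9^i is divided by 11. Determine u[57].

Computing terms: u[1] = 9, u[2] = 4, u[3] = 3, u[4] = 5, u[5] = 1, u[6] = 9.
Since u[6] = u[1] = 9, the sequence is periodic with period 5.
(57 - 1) mod 5 = 1, so u[57] = u[2] = 4.

4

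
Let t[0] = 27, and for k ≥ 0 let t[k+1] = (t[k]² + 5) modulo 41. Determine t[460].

30

We have t[0] = 27,  t[1] = 37,  t[2] = 21,  t[3] = 36,  t[4] = 30,  t[5] = 3,  t[6] = 14,  t[7] = 37.
Since t[7] = t[1] = 37, the sequence is eventually periodic: after a pre-period of length 1 it cycles with period 6.
For k ≥ 1, t[k] depends only on (k - 1) mod 6. (460 - 1) mod 6 = 3, so t[460] = t[4] = 30.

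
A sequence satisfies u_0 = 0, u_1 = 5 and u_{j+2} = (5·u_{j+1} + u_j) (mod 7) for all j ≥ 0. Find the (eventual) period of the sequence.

6

Listing terms: u_0 = 0; u_1 = 5; u_2 = 4; u_3 = 4; u_4 = 3; u_5 = 5; u_6 = 0; u_7 = 5.
Since (u_6, u_7) = (u_0, u_1) = (0, 5) (two consecutive terms determine the rest), the sequence is periodic with period 6.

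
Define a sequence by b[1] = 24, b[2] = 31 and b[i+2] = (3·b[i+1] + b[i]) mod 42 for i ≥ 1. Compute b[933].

3

We have b[1] = 24; b[2] = 31; b[3] = 33; b[4] = 4; b[5] = 3; b[6] = 13; b[7] = 0; b[8] = 13; b[9] = 39; b[10] = 4; b[11] = 9; b[12] = 31; b[13] = 18; b[14] = 1; b[15] = 21; b[16] = 22; b[17] = 3; b[18] = 31; b[19] = 12; b[20] = 25; b[21] = 3; b[22] = 34; b[23] = 21; b[24] = 13; b[25] = 18; b[26] = 25; b[27] = 9; b[28] = 10; b[29] = 39; b[30] = 1; b[31] = 0; b[32] = 1; b[33] = 3; b[34] = 10; b[35] = 33; b[36] = 25; b[37] = 24; b[38] = 13; b[39] = 21; b[40] = 34; b[41] = 39; b[42] = 25; b[43] = 30; b[44] = 31; b[45] = 39; b[46] = 22; b[47] = 21; b[48] = 1; b[49] = 24; b[50] = 31.
Since (b[49], b[50]) = (b[1], b[2]) = (24, 31) (two consecutive terms determine the rest), the sequence is periodic with period 48.
(933 - 1) mod 48 = 20, so b[933] = b[21] = 3.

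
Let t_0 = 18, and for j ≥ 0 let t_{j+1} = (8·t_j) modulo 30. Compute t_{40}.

18

t_0 = 18; t_1 = 24; t_2 = 12; t_3 = 6; t_4 = 18.
The sequence repeats with period 4.
So t_{40} = t_{0 + ((40-0) mod 4)} = t_0 = 18.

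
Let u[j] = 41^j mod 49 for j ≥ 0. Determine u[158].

u[0] = 1,  u[1] = 41,  u[2] = 15,  u[3] = 27,  u[4] = 29,  u[5] = 13,  u[6] = 43,  u[7] = 48,  u[8] = 8,  u[9] = 34,  u[10] = 22,  u[11] = 20,  u[12] = 36,  u[13] = 6,  u[14] = 1.
Since u[14] = u[0] = 1, the sequence is periodic with period 14.
So u[158] = u[0 + ((158-0) mod 14)] = u[4] = 29.

29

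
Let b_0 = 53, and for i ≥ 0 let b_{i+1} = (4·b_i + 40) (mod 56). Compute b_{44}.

40

b_0 = 53; b_1 = 28; b_2 = 40; b_3 = 32; b_4 = 0; b_5 = 40.
Since b_5 = b_2 = 40, the sequence is eventually periodic: after a pre-period of length 2 it cycles with period 3.
For i ≥ 2, b_i depends only on (i - 2) mod 3. (44 - 2) mod 3 = 0, so b_{44} = b_2 = 40.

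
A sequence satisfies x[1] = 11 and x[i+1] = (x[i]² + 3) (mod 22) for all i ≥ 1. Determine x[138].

12

We have x[1] = 11; x[2] = 14; x[3] = 1; x[4] = 4; x[5] = 19; x[6] = 12; x[7] = 15; x[8] = 8; x[9] = 1.
Since x[9] = x[3] = 1, the sequence is eventually periodic: after a pre-period of length 2 it cycles with period 6.
For i ≥ 3, x[i] depends only on (i - 3) mod 6. (138 - 3) mod 6 = 3, so x[138] = x[6] = 12.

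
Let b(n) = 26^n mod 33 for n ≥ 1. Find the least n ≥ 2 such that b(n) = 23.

Computing terms: b(1) = 26, b(2) = 16, b(3) = 20, b(4) = 25, b(5) = 23, b(6) = 4, b(7) = 5, b(8) = 31, b(9) = 14, b(10) = 1, b(11) = 26.
The sequence repeats with period 10.
The value 23 first appears (with n ≥ 2) at b(5).

5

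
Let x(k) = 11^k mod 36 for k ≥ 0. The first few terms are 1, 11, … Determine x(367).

11

We have x(0) = 1, x(1) = 11, x(2) = 13, x(3) = 35, x(4) = 25, x(5) = 23, x(6) = 1.
The sequence repeats with period 6.
So x(367) = x(0 + ((367-0) mod 6)) = x(1) = 11.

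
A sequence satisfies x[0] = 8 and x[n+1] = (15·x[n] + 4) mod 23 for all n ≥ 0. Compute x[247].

15

Computing terms: x[0] = 8,  x[1] = 9,  x[2] = 1,  x[3] = 19,  x[4] = 13,  x[5] = 15,  x[6] = 22,  x[7] = 12,  x[8] = 0,  x[9] = 4,  x[10] = 18,  x[11] = 21,  x[12] = 20,  x[13] = 5,  x[14] = 10,  x[15] = 16,  x[16] = 14,  x[17] = 7,  x[18] = 17,  x[19] = 6,  x[20] = 2,  x[21] = 11,  x[22] = 8.
Since x[22] = x[0] = 8, the sequence is periodic with period 22.
(247 - 0) mod 22 = 5, so x[247] = x[5] = 15.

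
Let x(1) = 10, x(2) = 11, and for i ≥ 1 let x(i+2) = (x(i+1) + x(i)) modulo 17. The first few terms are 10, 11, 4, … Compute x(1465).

15

x(1) = 10; x(2) = 11; x(3) = 4; x(4) = 15; x(5) = 2; x(6) = 0; x(7) = 2; x(8) = 2; x(9) = 4; x(10) = 6; x(11) = 10; x(12) = 16; x(13) = 9; x(14) = 8; x(15) = 0; x(16) = 8; x(17) = 8; x(18) = 16; x(19) = 7; x(20) = 6; x(21) = 13; x(22) = 2; x(23) = 15; x(24) = 0; x(25) = 15; x(26) = 15; x(27) = 13; x(28) = 11; x(29) = 7; x(30) = 1; x(31) = 8; x(32) = 9; x(33) = 0; x(34) = 9; x(35) = 9; x(36) = 1; x(37) = 10; x(38) = 11.
The sequence repeats with period 36.
(1465 - 1) mod 36 = 24, so x(1465) = x(25) = 15.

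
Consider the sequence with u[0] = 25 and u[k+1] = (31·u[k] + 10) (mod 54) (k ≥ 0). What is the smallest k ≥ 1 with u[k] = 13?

15

Listing terms: u[0] = 25, u[1] = 29, u[2] = 45, u[3] = 1, u[4] = 41, u[5] = 39, u[6] = 31, u[7] = 53, u[8] = 33, u[9] = 7, u[10] = 11, u[11] = 27, u[12] = 37, u[13] = 23, u[14] = 21, u[15] = 13, u[16] = 35, u[17] = 15, u[18] = 43, u[19] = 47, u[20] = 9, u[21] = 19, u[22] = 5, u[23] = 3, u[24] = 49, u[25] = 17, u[26] = 51, u[27] = 25.
The sequence repeats with period 27.
The value 13 first appears (with k ≥ 1) at u[15].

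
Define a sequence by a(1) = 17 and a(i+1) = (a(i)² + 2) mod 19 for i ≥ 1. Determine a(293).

Computing terms: a(1) = 17,  a(2) = 6,  a(3) = 0,  a(4) = 2,  a(5) = 6.
Since a(5) = a(2) = 6, the sequence is eventually periodic: after a pre-period of length 1 it cycles with period 3.
For i ≥ 2, a(i) depends only on (i - 2) mod 3. (293 - 2) mod 3 = 0, so a(293) = a(2) = 6.

6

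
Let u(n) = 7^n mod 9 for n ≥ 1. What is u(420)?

1

u(1) = 7,  u(2) = 4,  u(3) = 1,  u(4) = 7.
The sequence repeats with period 3.
So u(420) = u(1 + ((420-1) mod 3)) = u(3) = 1.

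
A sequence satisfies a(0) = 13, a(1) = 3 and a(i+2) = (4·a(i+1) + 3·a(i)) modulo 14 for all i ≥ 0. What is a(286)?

7

Computing terms: a(0) = 13; a(1) = 3; a(2) = 9; a(3) = 3; a(4) = 11; a(5) = 11; a(6) = 7; a(7) = 5; a(8) = 13; a(9) = 11; a(10) = 13; a(11) = 1; a(12) = 1; a(13) = 7; a(14) = 3; a(15) = 5; a(16) = 1; a(17) = 5; a(18) = 9; a(19) = 9; a(20) = 7; a(21) = 13; a(22) = 3.
Since (a(21), a(22)) = (a(0), a(1)) = (13, 3) (two consecutive terms determine the rest), the sequence is periodic with period 21.
(286 - 0) mod 21 = 13, so a(286) = a(13) = 7.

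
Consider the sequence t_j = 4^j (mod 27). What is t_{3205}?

4

t_1 = 4,  t_2 = 16,  t_3 = 10,  t_4 = 13,  t_5 = 25,  t_6 = 19,  t_7 = 22,  t_8 = 7,  t_9 = 1,  t_{10} = 4.
Since t_{10} = t_1 = 4, the sequence is periodic with period 9.
So t_{3205} = t_{1 + ((3205-1) mod 9)} = t_1 = 4.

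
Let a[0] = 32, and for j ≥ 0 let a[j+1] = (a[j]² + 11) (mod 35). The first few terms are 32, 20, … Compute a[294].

12

a[0] = 32,  a[1] = 20,  a[2] = 26,  a[3] = 22,  a[4] = 5,  a[5] = 1,  a[6] = 12,  a[7] = 15,  a[8] = 26.
Since a[8] = a[2] = 26, the sequence is eventually periodic: after a pre-period of length 2 it cycles with period 6.
For j ≥ 2, a[j] depends only on (j - 2) mod 6. (294 - 2) mod 6 = 4, so a[294] = a[6] = 12.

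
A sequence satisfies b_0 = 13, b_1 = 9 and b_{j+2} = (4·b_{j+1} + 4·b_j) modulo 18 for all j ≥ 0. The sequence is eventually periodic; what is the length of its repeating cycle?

We have b_0 = 13, b_1 = 9, b_2 = 16, b_3 = 10, b_4 = 14, b_5 = 6, b_6 = 8, b_7 = 2, b_8 = 4, b_9 = 6, b_{10} = 4, b_{11} = 4, b_{12} = 14, b_{13} = 0, b_{14} = 2, b_{15} = 8, b_{16} = 4, b_{17} = 12, b_{18} = 10, b_{19} = 16, b_{20} = 14, b_{21} = 12, b_{22} = 14, b_{23} = 14, b_{24} = 4, b_{25} = 0, b_{26} = 16, b_{27} = 10.
Since (b_{26}, b_{27}) = (b_2, b_3) = (16, 10) (two consecutive terms determine the rest), the sequence is eventually periodic: after a pre-period of length 2 it cycles with period 24.

24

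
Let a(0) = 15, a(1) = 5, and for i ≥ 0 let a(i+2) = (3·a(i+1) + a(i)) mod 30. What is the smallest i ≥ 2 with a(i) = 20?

We have a(0) = 15,  a(1) = 5,  a(2) = 0,  a(3) = 5,  a(4) = 15,  a(5) = 20,  a(6) = 15,  a(7) = 5.
The sequence repeats with period 6.
The value 20 first appears (with i ≥ 2) at a(5).

5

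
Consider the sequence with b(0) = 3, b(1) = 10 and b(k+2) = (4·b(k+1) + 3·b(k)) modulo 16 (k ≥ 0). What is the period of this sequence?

We have b(0) = 3, b(1) = 10, b(2) = 1, b(3) = 2, b(4) = 11, b(5) = 2, b(6) = 9, b(7) = 10, b(8) = 3, b(9) = 10.
The sequence repeats with period 8.

8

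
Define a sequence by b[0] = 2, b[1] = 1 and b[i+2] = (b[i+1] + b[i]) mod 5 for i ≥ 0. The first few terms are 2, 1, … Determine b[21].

b[0] = 2; b[1] = 1; b[2] = 3; b[3] = 4; b[4] = 2; b[5] = 1.
Since (b[4], b[5]) = (b[0], b[1]) = (2, 1) (two consecutive terms determine the rest), the sequence is periodic with period 4.
So b[21] = b[0 + ((21-0) mod 4)] = b[1] = 1.

1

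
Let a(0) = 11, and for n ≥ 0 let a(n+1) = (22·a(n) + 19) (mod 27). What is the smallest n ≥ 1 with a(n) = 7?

Listing terms: a(0) = 11, a(1) = 18, a(2) = 10, a(3) = 23, a(4) = 12, a(5) = 13, a(6) = 8, a(7) = 6, a(8) = 16, a(9) = 20, a(10) = 0, a(11) = 19, a(12) = 5, a(13) = 21, a(14) = 22, a(15) = 17, a(16) = 15, a(17) = 25, a(18) = 2, a(19) = 9, a(20) = 1, a(21) = 14, a(22) = 3, a(23) = 4, a(24) = 26, a(25) = 24, a(26) = 7, a(27) = 11.
Since a(27) = a(0) = 11, the sequence is periodic with period 27.
The value 7 first appears (with n ≥ 1) at a(26).

26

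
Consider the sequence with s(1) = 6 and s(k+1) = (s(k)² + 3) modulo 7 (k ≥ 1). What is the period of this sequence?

3

Computing terms: s(1) = 6,  s(2) = 4,  s(3) = 5,  s(4) = 0,  s(5) = 3,  s(6) = 5.
Since s(6) = s(3) = 5, the sequence is eventually periodic: after a pre-period of length 2 it cycles with period 3.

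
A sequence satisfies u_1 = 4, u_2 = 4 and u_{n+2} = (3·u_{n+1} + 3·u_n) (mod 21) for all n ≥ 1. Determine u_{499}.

u_1 = 4,  u_2 = 4,  u_3 = 3,  u_4 = 0,  u_5 = 9,  u_6 = 6,  u_7 = 3,  u_8 = 6,  u_9 = 6,  u_{10} = 15,  u_{11} = 0,  u_{12} = 3,  u_{13} = 9,  u_{14} = 15,  u_{15} = 9,  u_{16} = 9,  u_{17} = 12,  u_{18} = 0,  u_{19} = 15,  u_{20} = 3,  u_{21} = 12,  u_{22} = 3,  u_{23} = 3,  u_{24} = 18,  u_{25} = 0,  u_{26} = 12,  u_{27} = 15,  u_{28} = 18,  u_{29} = 15,  u_{30} = 15,  u_{31} = 6,  u_{32} = 0,  u_{33} = 18,  u_{34} = 12,  u_{35} = 6,  u_{36} = 12,  u_{37} = 12,  u_{38} = 9,  u_{39} = 0,  u_{40} = 6,  u_{41} = 18,  u_{42} = 9,  u_{43} = 18,  u_{44} = 18,  u_{45} = 3,  u_{46} = 0.
Since (u_{45}, u_{46}) = (u_3, u_4) = (3, 0) (two consecutive terms determine the rest), the sequence is eventually periodic: after a pre-period of length 2 it cycles with period 42.
For n ≥ 3, u_n depends only on (n - 3) mod 42. (499 - 3) mod 42 = 34, so u_{499} = u_{37} = 12.

12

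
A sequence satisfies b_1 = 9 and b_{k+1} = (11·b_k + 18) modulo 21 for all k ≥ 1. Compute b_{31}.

We have b_1 = 9,  b_2 = 12,  b_3 = 3,  b_4 = 9.
Since b_4 = b_1 = 9, the sequence is periodic with period 3.
So b_{31} = b_{1 + ((31-1) mod 3)} = b_1 = 9.

9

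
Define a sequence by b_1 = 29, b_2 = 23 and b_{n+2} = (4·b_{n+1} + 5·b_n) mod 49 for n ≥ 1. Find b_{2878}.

20

We have b_1 = 29,  b_2 = 23,  b_3 = 41,  b_4 = 34,  b_5 = 47,  b_6 = 15,  b_7 = 1,  b_8 = 30,  b_9 = 27,  b_{10} = 13,  b_{11} = 40,  b_{12} = 29,  b_{13} = 22,  b_{14} = 37,  b_{15} = 13,  b_{16} = 41,  b_{17} = 33,  b_{18} = 43,  b_{19} = 43,  b_{20} = 44,  b_{21} = 48,  b_{22} = 20,  b_{23} = 26,  b_{24} = 8,  b_{25} = 15,  b_{26} = 2,  b_{27} = 34,  b_{28} = 48,  b_{29} = 19,  b_{30} = 22,  b_{31} = 36,  b_{32} = 9,  b_{33} = 20,  b_{34} = 27,  b_{35} = 12,  b_{36} = 36,  b_{37} = 8,  b_{38} = 16,  b_{39} = 6,  b_{40} = 6,  b_{41} = 5,  b_{42} = 1,  b_{43} = 29,  b_{44} = 23.
The sequence repeats with period 42.
(2878 - 1) mod 42 = 21, so b_{2878} = b_{22} = 20.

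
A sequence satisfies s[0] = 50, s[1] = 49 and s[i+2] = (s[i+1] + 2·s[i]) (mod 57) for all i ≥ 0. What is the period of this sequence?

18

Listing terms: s[0] = 50,  s[1] = 49,  s[2] = 35,  s[3] = 19,  s[4] = 32,  s[5] = 13,  s[6] = 20,  s[7] = 46,  s[8] = 29,  s[9] = 7,  s[10] = 8,  s[11] = 22,  s[12] = 38,  s[13] = 25,  s[14] = 44,  s[15] = 37,  s[16] = 11,  s[17] = 28,  s[18] = 50,  s[19] = 49.
The sequence repeats with period 18.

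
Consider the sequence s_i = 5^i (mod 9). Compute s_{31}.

Listing terms: s_0 = 1, s_1 = 5, s_2 = 7, s_3 = 8, s_4 = 4, s_5 = 2, s_6 = 1.
The sequence repeats with period 6.
(31 - 0) mod 6 = 1, so s_{31} = s_1 = 5.

5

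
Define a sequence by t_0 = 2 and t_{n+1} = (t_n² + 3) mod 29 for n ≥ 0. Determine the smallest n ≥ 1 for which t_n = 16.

4

Listing terms: t_0 = 2, t_1 = 7, t_2 = 23, t_3 = 10, t_4 = 16, t_5 = 27, t_6 = 7.
Since t_6 = t_1 = 7, the sequence is eventually periodic: after a pre-period of length 1 it cycles with period 5.
The value 16 first appears (with n ≥ 1) at t_4.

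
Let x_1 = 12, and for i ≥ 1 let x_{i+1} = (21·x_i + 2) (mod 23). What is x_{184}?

Computing terms: x_1 = 12, x_2 = 1, x_3 = 0, x_4 = 2, x_5 = 21, x_6 = 6, x_7 = 13, x_8 = 22, x_9 = 4, x_{10} = 17, x_{11} = 14, x_{12} = 20, x_{13} = 8, x_{14} = 9, x_{15} = 7, x_{16} = 11, x_{17} = 3, x_{18} = 19, x_{19} = 10, x_{20} = 5, x_{21} = 15, x_{22} = 18, x_{23} = 12.
The sequence repeats with period 22.
(184 - 1) mod 22 = 7, so x_{184} = x_8 = 22.

22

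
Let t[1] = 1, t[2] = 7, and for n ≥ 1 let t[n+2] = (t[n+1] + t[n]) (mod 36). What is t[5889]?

16

Listing terms: t[1] = 1, t[2] = 7, t[3] = 8, t[4] = 15, t[5] = 23, t[6] = 2, t[7] = 25, t[8] = 27, t[9] = 16, t[10] = 7, t[11] = 23, t[12] = 30, t[13] = 17, t[14] = 11, t[15] = 28, t[16] = 3, t[17] = 31, t[18] = 34, t[19] = 29, t[20] = 27, t[21] = 20, t[22] = 11, t[23] = 31, t[24] = 6, t[25] = 1, t[26] = 7.
Since (t[25], t[26]) = (t[1], t[2]) = (1, 7) (two consecutive terms determine the rest), the sequence is periodic with period 24.
(5889 - 1) mod 24 = 8, so t[5889] = t[9] = 16.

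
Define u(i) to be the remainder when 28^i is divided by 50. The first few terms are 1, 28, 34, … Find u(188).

36

Listing terms: u(0) = 1, u(1) = 28, u(2) = 34, u(3) = 2, u(4) = 6, u(5) = 18, u(6) = 4, u(7) = 12, u(8) = 36, u(9) = 8, u(10) = 24, u(11) = 22, u(12) = 16, u(13) = 48, u(14) = 44, u(15) = 32, u(16) = 46, u(17) = 38, u(18) = 14, u(19) = 42, u(20) = 26, u(21) = 28.
Since u(21) = u(1) = 28, the sequence is eventually periodic: after a pre-period of length 1 it cycles with period 20.
For i ≥ 1, u(i) depends only on (i - 1) mod 20. (188 - 1) mod 20 = 7, so u(188) = u(8) = 36.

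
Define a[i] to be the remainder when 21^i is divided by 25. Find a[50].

a[0] = 1, a[1] = 21, a[2] = 16, a[3] = 11, a[4] = 6, a[5] = 1.
Since a[5] = a[0] = 1, the sequence is periodic with period 5.
So a[50] = a[0 + ((50-0) mod 5)] = a[0] = 1.

1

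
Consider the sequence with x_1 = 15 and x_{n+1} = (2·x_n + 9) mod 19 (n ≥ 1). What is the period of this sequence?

18

Computing terms: x_1 = 15; x_2 = 1; x_3 = 11; x_4 = 12; x_5 = 14; x_6 = 18; x_7 = 7; x_8 = 4; x_9 = 17; x_{10} = 5; x_{11} = 0; x_{12} = 9; x_{13} = 8; x_{14} = 6; x_{15} = 2; x_{16} = 13; x_{17} = 16; x_{18} = 3; x_{19} = 15.
The sequence repeats with period 18.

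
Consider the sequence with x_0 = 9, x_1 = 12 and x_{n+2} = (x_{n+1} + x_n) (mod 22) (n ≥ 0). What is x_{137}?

19

Computing terms: x_0 = 9,  x_1 = 12,  x_2 = 21,  x_3 = 11,  x_4 = 10,  x_5 = 21,  x_6 = 9,  x_7 = 8,  x_8 = 17,  x_9 = 3,  x_{10} = 20,  x_{11} = 1,  x_{12} = 21,  x_{13} = 0,  x_{14} = 21,  x_{15} = 21,  x_{16} = 20,  x_{17} = 19,  x_{18} = 17,  x_{19} = 14,  x_{20} = 9,  x_{21} = 1,  x_{22} = 10,  x_{23} = 11,  x_{24} = 21,  x_{25} = 10,  x_{26} = 9,  x_{27} = 19,  x_{28} = 6,  x_{29} = 3,  x_{30} = 9,  x_{31} = 12.
The sequence repeats with period 30.
(137 - 0) mod 30 = 17, so x_{137} = x_{17} = 19.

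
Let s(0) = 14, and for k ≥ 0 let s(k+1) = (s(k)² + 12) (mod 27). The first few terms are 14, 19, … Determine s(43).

Computing terms: s(0) = 14, s(1) = 19, s(2) = 22, s(3) = 10, s(4) = 4, s(5) = 1, s(6) = 13, s(7) = 19.
Since s(7) = s(1) = 19, the sequence is eventually periodic: after a pre-period of length 1 it cycles with period 6.
For k ≥ 1, s(k) depends only on (k - 1) mod 6. (43 - 1) mod 6 = 0, so s(43) = s(1) = 19.

19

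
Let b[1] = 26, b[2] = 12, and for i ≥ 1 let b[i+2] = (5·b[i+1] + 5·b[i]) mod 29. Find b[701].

26

Computing terms: b[1] = 26; b[2] = 12; b[3] = 16; b[4] = 24; b[5] = 26; b[6] = 18; b[7] = 17; b[8] = 1; b[9] = 3; b[10] = 20; b[11] = 28; b[12] = 8; b[13] = 6; b[14] = 12; b[15] = 3; b[16] = 17; b[17] = 13; b[18] = 5; b[19] = 3; b[20] = 11; b[21] = 12; b[22] = 28; b[23] = 26; b[24] = 9; b[25] = 1; b[26] = 21; b[27] = 23; b[28] = 17; b[29] = 26; b[30] = 12.
Since (b[29], b[30]) = (b[1], b[2]) = (26, 12) (two consecutive terms determine the rest), the sequence is periodic with period 28.
(701 - 1) mod 28 = 0, so b[701] = b[1] = 26.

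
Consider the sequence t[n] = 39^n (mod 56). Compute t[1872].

1

t[0] = 1, t[1] = 39, t[2] = 9, t[3] = 15, t[4] = 25, t[5] = 23, t[6] = 1.
The sequence repeats with period 6.
So t[1872] = t[0 + ((1872-0) mod 6)] = t[0] = 1.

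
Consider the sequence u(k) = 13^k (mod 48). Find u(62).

25

Computing terms: u(0) = 1, u(1) = 13, u(2) = 25, u(3) = 37, u(4) = 1.
Since u(4) = u(0) = 1, the sequence is periodic with period 4.
So u(62) = u(0 + ((62-0) mod 4)) = u(2) = 25.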